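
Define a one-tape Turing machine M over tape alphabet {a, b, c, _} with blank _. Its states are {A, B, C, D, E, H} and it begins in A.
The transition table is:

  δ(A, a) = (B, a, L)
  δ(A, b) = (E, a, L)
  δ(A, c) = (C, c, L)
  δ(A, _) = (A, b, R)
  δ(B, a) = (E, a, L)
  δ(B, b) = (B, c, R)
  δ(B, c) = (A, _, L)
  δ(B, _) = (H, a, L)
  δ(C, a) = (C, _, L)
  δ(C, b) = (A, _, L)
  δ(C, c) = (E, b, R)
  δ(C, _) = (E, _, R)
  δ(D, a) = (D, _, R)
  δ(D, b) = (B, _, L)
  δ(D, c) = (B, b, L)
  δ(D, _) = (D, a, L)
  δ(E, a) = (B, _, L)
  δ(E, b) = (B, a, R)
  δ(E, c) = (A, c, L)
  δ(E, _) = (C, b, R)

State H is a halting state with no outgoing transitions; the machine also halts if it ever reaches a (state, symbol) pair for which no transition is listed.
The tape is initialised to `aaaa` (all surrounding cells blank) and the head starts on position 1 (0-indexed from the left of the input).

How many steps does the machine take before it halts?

state=A head=1 tape=____a[a]aa   (A,a)→(B,a,L)
state=B head=0 tape=____[a]aaa   (B,a)→(E,a,L)
state=E head=-1 tape=___[_]aaaa   (E,_)→(C,b,R)
state=C head=0 tape=___b[a]aaa   (C,a)→(C,_,L)
state=C head=-1 tape=___[b]_aaa   (C,b)→(A,_,L)
state=A head=-2 tape=__[_]__aaa   (A,_)→(A,b,R)
state=A head=-1 tape=__b[_]_aaa   (A,_)→(A,b,R)
state=A head=0 tape=__bb[_]aaa   (A,_)→(A,b,R)
state=A head=1 tape=__bbb[a]aa   (A,a)→(B,a,L)
state=B head=0 tape=__bb[b]aaa   (B,b)→(B,c,R)
state=B head=1 tape=__bbc[a]aa   (B,a)→(E,a,L)
state=E head=0 tape=__bb[c]aaa   (E,c)→(A,c,L)
state=A head=-1 tape=__b[b]caaa   (A,b)→(E,a,L)
state=E head=-2 tape=__[b]acaaa   (E,b)→(B,a,R)
state=B head=-1 tape=__a[a]caaa   (B,a)→(E,a,L)
state=E head=-2 tape=__[a]acaaa   (E,a)→(B,_,L)
state=B head=-3 tape=_[_]_acaaa   (B,_)→(H,a,L)
state=H head=-4 tape=[_]a_acaaa
M halts after 17 transitions.

17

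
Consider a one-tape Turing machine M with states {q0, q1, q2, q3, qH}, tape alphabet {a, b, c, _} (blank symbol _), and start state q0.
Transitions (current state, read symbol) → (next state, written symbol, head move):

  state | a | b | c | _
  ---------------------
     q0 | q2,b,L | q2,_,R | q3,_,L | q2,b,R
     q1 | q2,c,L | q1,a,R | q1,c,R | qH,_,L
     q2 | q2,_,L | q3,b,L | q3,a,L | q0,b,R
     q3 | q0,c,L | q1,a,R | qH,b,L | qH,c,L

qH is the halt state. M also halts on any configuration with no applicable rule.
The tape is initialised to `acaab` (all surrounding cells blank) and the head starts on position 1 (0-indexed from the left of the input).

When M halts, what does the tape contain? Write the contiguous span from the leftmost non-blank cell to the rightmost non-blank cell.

cb_c_aab

state=q0 head=1 tape=____a[c]aab   (q0,c)→(q3,_,L)
state=q3 head=0 tape=____[a]_aab   (q3,a)→(q0,c,L)
state=q0 head=-1 tape=___[_]c_aab   (q0,_)→(q2,b,R)
state=q2 head=0 tape=___b[c]_aab   (q2,c)→(q3,a,L)
state=q3 head=-1 tape=___[b]a_aab   (q3,b)→(q1,a,R)
state=q1 head=0 tape=___a[a]_aab   (q1,a)→(q2,c,L)
state=q2 head=-1 tape=___[a]c_aab   (q2,a)→(q2,_,L)
state=q2 head=-2 tape=__[_]_c_aab   (q2,_)→(q0,b,R)
state=q0 head=-1 tape=__b[_]c_aab   (q0,_)→(q2,b,R)
state=q2 head=0 tape=__bb[c]_aab   (q2,c)→(q3,a,L)
state=q3 head=-1 tape=__b[b]a_aab   (q3,b)→(q1,a,R)
state=q1 head=0 tape=__ba[a]_aab   (q1,a)→(q2,c,L)
state=q2 head=-1 tape=__b[a]c_aab   (q2,a)→(q2,_,L)
state=q2 head=-2 tape=__[b]_c_aab   (q2,b)→(q3,b,L)
state=q3 head=-3 tape=_[_]b_c_aab   (q3,_)→(qH,c,L)
state=qH head=-4 tape=[_]cb_c_aab
The non-blank tape span at halt is cb_c_aab.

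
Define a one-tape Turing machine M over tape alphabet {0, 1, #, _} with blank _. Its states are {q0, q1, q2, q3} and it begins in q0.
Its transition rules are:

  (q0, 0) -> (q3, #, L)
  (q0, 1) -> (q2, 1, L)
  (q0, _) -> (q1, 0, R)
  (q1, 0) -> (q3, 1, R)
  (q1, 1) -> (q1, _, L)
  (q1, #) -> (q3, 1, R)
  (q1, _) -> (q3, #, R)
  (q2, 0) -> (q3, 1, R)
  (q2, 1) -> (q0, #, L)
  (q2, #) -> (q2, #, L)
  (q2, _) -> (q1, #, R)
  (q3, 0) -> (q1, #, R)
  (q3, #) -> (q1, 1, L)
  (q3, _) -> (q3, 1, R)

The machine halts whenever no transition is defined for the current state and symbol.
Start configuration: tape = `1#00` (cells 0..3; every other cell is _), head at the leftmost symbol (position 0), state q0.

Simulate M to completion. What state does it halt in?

q0 | __[1]#00   read 1 → write 1, move L, go to q2
q2 | _[_]1#00   read _ → write #, move R, go to q1
q1 | _#[1]#00   read 1 → write _, move L, go to q1
q1 | _[#]_#00   read # → write 1, move R, go to q3
q3 | _1[_]#00   read _ → write 1, move R, go to q3
q3 | _11[#]00   read # → write 1, move L, go to q1
q1 | _1[1]100   read 1 → write _, move L, go to q1
q1 | _[1]_100   read 1 → write _, move L, go to q1
q1 | [_]__100   read _ → write #, move R, go to q3
q3 | #[_]_100   read _ → write 1, move R, go to q3
q3 | #1[_]100   read _ → write 1, move R, go to q3
q3 | #11[1]00
No transition is defined for (q3, 1); M halts in state q3.

q3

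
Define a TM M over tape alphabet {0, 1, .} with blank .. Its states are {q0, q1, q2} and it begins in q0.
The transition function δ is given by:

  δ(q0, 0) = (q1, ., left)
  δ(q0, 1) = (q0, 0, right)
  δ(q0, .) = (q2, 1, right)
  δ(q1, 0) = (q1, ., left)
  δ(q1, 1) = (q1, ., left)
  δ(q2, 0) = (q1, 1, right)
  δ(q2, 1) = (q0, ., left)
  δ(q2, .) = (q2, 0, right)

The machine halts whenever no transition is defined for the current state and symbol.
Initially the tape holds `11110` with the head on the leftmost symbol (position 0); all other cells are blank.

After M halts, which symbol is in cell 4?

.

state=q0 head=0 tape=.[1]1110   (q0,1)→(q0,0,right)
state=q0 head=1 tape=.0[1]110   (q0,1)→(q0,0,right)
state=q0 head=2 tape=.00[1]10   (q0,1)→(q0,0,right)
state=q0 head=3 tape=.000[1]0   (q0,1)→(q0,0,right)
state=q0 head=4 tape=.0000[0]   (q0,0)→(q1,.,left)
state=q1 head=3 tape=.000[0].   (q1,0)→(q1,.,left)
state=q1 head=2 tape=.00[0]..   (q1,0)→(q1,.,left)
state=q1 head=1 tape=.0[0]...   (q1,0)→(q1,.,left)
state=q1 head=0 tape=.[0]....   (q1,0)→(q1,.,left)
state=q1 head=-1 tape=[.].....
Cell 4 holds . when M halts.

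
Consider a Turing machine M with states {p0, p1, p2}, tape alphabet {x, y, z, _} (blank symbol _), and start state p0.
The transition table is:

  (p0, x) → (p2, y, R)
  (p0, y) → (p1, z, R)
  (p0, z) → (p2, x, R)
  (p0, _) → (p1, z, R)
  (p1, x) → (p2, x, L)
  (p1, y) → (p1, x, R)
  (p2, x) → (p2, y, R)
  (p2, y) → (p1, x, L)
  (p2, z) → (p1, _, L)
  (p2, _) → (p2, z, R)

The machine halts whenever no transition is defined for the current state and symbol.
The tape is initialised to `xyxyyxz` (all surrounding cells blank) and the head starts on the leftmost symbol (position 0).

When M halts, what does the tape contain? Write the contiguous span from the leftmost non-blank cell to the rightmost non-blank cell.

p0 | [x]yxyyxz   read x → write y, move R, go to p2
p2 | y[y]xyyxz   read y → write x, move L, go to p1
p1 | [y]xxyyxz   read y → write x, move R, go to p1
p1 | x[x]xyyxz   read x → write x, move L, go to p2
p2 | [x]xxyyxz   read x → write y, move R, go to p2
p2 | y[x]xyyxz   read x → write y, move R, go to p2
p2 | yy[x]yyxz   read x → write y, move R, go to p2
p2 | yyy[y]yxz   read y → write x, move L, go to p1
p1 | yy[y]xyxz   read y → write x, move R, go to p1
p1 | yyx[x]yxz   read x → write x, move L, go to p2
p2 | yy[x]xyxz   read x → write y, move R, go to p2
p2 | yyy[x]yxz   read x → write y, move R, go to p2
p2 | yyyy[y]xz   read y → write x, move L, go to p1
p1 | yyy[y]xxz   read y → write x, move R, go to p1
p1 | yyyx[x]xz   read x → write x, move L, go to p2
p2 | yyy[x]xxz   read x → write y, move R, go to p2
p2 | yyyy[x]xz   read x → write y, move R, go to p2
p2 | yyyyy[x]z   read x → write y, move R, go to p2
p2 | yyyyyy[z]   read z → write _, move L, go to p1
p1 | yyyyy[y]_   read y → write x, move R, go to p1
p1 | yyyyyx[_]
The non-blank tape span at halt is yyyyyx.

yyyyyx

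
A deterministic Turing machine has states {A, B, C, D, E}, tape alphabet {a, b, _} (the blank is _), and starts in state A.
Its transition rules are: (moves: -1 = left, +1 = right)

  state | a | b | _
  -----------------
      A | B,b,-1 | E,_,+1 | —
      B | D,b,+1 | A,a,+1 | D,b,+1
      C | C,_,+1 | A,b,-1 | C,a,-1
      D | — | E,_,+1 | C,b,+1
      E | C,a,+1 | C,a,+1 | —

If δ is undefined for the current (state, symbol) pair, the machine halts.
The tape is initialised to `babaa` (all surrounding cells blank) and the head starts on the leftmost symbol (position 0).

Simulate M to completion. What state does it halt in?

A | _[b]abaa__   read b → write _, move +1, go to E
E | __[a]baa__   read a → write a, move +1, go to C
C | __a[b]aa__   read b → write b, move -1, go to A
A | __[a]baa__   read a → write b, move -1, go to B
B | _[_]bbaa__   read _ → write b, move +1, go to D
D | _b[b]baa__   read b → write _, move +1, go to E
E | _b_[b]aa__   read b → write a, move +1, go to C
C | _b_a[a]a__   read a → write _, move +1, go to C
C | _b_a_[a]__   read a → write _, move +1, go to C
C | _b_a__[_]_   read _ → write a, move -1, go to C
C | _b_a_[_]a_   read _ → write a, move -1, go to C
C | _b_a[_]aa_   read _ → write a, move -1, go to C
C | _b_[a]aaa_   read a → write _, move +1, go to C
C | _b__[a]aa_   read a → write _, move +1, go to C
C | _b___[a]a_   read a → write _, move +1, go to C
C | _b____[a]_   read a → write _, move +1, go to C
C | _b_____[_]   read _ → write a, move -1, go to C
C | _b____[_]a   read _ → write a, move -1, go to C
C | _b___[_]aa   read _ → write a, move -1, go to C
C | _b__[_]aaa   read _ → write a, move -1, go to C
C | _b_[_]aaaa   read _ → write a, move -1, go to C
C | _b[_]aaaaa   read _ → write a, move -1, go to C
C | _[b]aaaaaa   read b → write b, move -1, go to A
A | [_]baaaaaa
No transition is defined for (A, _); M halts in state A.

A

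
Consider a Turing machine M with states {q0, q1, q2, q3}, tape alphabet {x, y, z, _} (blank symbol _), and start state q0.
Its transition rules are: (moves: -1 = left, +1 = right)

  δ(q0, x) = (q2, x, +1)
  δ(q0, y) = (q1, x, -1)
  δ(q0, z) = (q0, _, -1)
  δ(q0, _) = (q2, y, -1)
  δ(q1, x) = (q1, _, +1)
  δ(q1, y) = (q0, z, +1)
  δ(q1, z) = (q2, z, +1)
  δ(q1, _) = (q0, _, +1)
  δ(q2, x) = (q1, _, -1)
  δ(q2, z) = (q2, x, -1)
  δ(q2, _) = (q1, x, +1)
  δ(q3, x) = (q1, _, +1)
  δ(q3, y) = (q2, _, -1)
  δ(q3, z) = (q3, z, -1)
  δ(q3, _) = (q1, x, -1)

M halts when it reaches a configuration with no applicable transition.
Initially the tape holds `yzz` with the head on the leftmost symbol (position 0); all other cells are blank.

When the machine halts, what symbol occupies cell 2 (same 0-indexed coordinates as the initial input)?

q0 | _[y]zz___   read y → write x, move -1, go to q1
q1 | [_]xzz___   read _ → write _, move +1, go to q0
q0 | _[x]zz___   read x → write x, move +1, go to q2
q2 | _x[z]z___   read z → write x, move -1, go to q2
q2 | _[x]xz___   read x → write _, move -1, go to q1
q1 | [_]_xz___   read _ → write _, move +1, go to q0
q0 | _[_]xz___   read _ → write y, move -1, go to q2
q2 | [_]yxz___   read _ → write x, move +1, go to q1
q1 | x[y]xz___   read y → write z, move +1, go to q0
q0 | xz[x]z___   read x → write x, move +1, go to q2
q2 | xzx[z]___   read z → write x, move -1, go to q2
q2 | xz[x]x___   read x → write _, move -1, go to q1
q1 | x[z]_x___   read z → write z, move +1, go to q2
q2 | xz[_]x___   read _ → write x, move +1, go to q1
q1 | xzx[x]___   read x → write _, move +1, go to q1
q1 | xzx_[_]__   read _ → write _, move +1, go to q0
q0 | xzx__[_]_   read _ → write y, move -1, go to q2
q2 | xzx_[_]y_   read _ → write x, move +1, go to q1
q1 | xzx_x[y]_   read y → write z, move +1, go to q0
q0 | xzx_xz[_]   read _ → write y, move -1, go to q2
q2 | xzx_x[z]y   read z → write x, move -1, go to q2
q2 | xzx_[x]xy   read x → write _, move -1, go to q1
q1 | xzx[_]_xy   read _ → write _, move +1, go to q0
q0 | xzx_[_]xy   read _ → write y, move -1, go to q2
q2 | xzx[_]yxy   read _ → write x, move +1, go to q1
q1 | xzxx[y]xy   read y → write z, move +1, go to q0
q0 | xzxxz[x]y   read x → write x, move +1, go to q2
q2 | xzxxzx[y]
Cell 2 holds x when M halts.

x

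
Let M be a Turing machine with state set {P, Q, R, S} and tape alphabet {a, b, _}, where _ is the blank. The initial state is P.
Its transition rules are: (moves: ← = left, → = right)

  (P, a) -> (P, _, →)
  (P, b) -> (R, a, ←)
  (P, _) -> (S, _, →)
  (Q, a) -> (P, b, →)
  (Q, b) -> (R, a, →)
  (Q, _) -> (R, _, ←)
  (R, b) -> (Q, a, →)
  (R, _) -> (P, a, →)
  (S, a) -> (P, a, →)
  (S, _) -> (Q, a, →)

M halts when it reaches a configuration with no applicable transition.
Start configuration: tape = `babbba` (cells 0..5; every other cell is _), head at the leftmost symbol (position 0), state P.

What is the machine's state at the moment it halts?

R

P | _[b]abbba___   read b → write a, move ←, go to R
R | [_]aabbba___   read _ → write a, move →, go to P
P | a[a]abbba___   read a → write _, move →, go to P
P | a_[a]bbba___   read a → write _, move →, go to P
P | a__[b]bba___   read b → write a, move ←, go to R
R | a_[_]abba___   read _ → write a, move →, go to P
P | a_a[a]bba___   read a → write _, move →, go to P
P | a_a_[b]ba___   read b → write a, move ←, go to R
R | a_a[_]aba___   read _ → write a, move →, go to P
P | a_aa[a]ba___   read a → write _, move →, go to P
P | a_aa_[b]a___   read b → write a, move ←, go to R
R | a_aa[_]aa___   read _ → write a, move →, go to P
P | a_aaa[a]a___   read a → write _, move →, go to P
P | a_aaa_[a]___   read a → write _, move →, go to P
P | a_aaa__[_]__   read _ → write _, move →, go to S
S | a_aaa___[_]_   read _ → write a, move →, go to Q
Q | a_aaa___a[_]   read _ → write _, move ←, go to R
R | a_aaa___[a]_
No transition is defined for (R, a); M halts in state R.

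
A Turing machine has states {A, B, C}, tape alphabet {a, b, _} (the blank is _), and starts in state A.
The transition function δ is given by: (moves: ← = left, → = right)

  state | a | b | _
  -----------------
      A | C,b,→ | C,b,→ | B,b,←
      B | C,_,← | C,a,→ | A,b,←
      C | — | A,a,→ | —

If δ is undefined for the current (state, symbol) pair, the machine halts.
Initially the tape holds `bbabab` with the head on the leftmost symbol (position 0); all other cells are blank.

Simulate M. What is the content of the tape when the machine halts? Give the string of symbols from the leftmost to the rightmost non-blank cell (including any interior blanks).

baba_bb

A | [b]babab_   read b → write b, move →, go to C
C | b[b]abab_   read b → write a, move →, go to A
A | ba[a]bab_   read a → write b, move →, go to C
C | bab[b]ab_   read b → write a, move →, go to A
A | baba[a]b_   read a → write b, move →, go to C
C | babab[b]_   read b → write a, move →, go to A
A | bababa[_]   read _ → write b, move ←, go to B
B | babab[a]b   read a → write _, move ←, go to C
C | baba[b]_b   read b → write a, move →, go to A
A | babaa[_]b   read _ → write b, move ←, go to B
B | baba[a]bb   read a → write _, move ←, go to C
C | bab[a]_bb
The non-blank tape span at halt is baba_bb.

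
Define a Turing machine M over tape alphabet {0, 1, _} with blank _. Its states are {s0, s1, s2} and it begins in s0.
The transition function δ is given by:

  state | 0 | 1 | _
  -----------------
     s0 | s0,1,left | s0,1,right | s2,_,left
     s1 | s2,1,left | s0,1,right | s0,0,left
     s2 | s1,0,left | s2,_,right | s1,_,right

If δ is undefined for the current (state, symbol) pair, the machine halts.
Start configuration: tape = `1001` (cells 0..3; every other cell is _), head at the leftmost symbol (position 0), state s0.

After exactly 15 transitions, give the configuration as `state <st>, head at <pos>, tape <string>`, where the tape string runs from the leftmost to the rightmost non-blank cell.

state s0, head at 3, tape 111_00

s0 | [1]001__   read 1 → write 1, move right, go to s0
s0 | 1[0]01__   read 0 → write 1, move left, go to s0
s0 | [1]101__   read 1 → write 1, move right, go to s0
s0 | 1[1]01__   read 1 → write 1, move right, go to s0
s0 | 11[0]1__   read 0 → write 1, move left, go to s0
s0 | 1[1]11__   read 1 → write 1, move right, go to s0
s0 | 11[1]1__   read 1 → write 1, move right, go to s0
s0 | 111[1]__   read 1 → write 1, move right, go to s0
s0 | 1111[_]_   read _ → write _, move left, go to s2
s2 | 111[1]__   read 1 → write _, move right, go to s2
s2 | 111_[_]_   read _ → write _, move right, go to s1
s1 | 111__[_]   read _ → write 0, move left, go to s0
s0 | 111_[_]0   read _ → write _, move left, go to s2
s2 | 111[_]_0   read _ → write _, move right, go to s1
s1 | 111_[_]0   read _ → write 0, move left, go to s0
s0 | 111[_]00
After 15 steps: state s0, head at 3, tape 111_00.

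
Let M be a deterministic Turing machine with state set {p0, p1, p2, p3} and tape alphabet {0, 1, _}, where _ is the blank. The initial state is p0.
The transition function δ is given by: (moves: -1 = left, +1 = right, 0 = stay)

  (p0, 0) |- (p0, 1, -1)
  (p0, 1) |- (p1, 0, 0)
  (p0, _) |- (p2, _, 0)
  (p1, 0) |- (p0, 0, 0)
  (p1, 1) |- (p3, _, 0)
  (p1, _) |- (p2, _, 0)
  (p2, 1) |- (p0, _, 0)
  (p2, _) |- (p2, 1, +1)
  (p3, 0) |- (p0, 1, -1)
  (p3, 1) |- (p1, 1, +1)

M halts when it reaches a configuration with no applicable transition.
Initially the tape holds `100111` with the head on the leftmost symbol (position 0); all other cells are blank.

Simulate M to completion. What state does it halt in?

p2

state=p0 head=0 tape=_[1]00111   (p0,1)→(p1,0,0)
state=p1 head=0 tape=_[0]00111   (p1,0)→(p0,0,0)
state=p0 head=0 tape=_[0]00111   (p0,0)→(p0,1,-1)
state=p0 head=-1 tape=[_]100111   (p0,_)→(p2,_,0)
state=p2 head=-1 tape=[_]100111   (p2,_)→(p2,1,+1)
state=p2 head=0 tape=1[1]00111   (p2,1)→(p0,_,0)
state=p0 head=0 tape=1[_]00111   (p0,_)→(p2,_,0)
state=p2 head=0 tape=1[_]00111   (p2,_)→(p2,1,+1)
state=p2 head=1 tape=11[0]0111
No transition is defined for (p2, 0); M halts in state p2.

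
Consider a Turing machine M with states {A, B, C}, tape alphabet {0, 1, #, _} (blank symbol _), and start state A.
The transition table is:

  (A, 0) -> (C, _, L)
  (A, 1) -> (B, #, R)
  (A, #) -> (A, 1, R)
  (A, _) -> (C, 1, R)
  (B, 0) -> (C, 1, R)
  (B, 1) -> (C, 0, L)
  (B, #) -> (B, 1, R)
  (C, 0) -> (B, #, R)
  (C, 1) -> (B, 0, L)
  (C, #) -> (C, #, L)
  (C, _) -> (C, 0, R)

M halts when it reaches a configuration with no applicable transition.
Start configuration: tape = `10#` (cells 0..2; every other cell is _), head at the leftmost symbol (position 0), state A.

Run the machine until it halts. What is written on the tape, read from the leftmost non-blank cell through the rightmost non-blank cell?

#1#1

A | _[1]0#_   read 1 → write #, move R, go to B
B | _#[0]#_   read 0 → write 1, move R, go to C
C | _#1[#]_   read # → write #, move L, go to C
C | _#[1]#_   read 1 → write 0, move L, go to B
B | _[#]0#_   read # → write 1, move R, go to B
B | _1[0]#_   read 0 → write 1, move R, go to C
C | _11[#]_   read # → write #, move L, go to C
C | _1[1]#_   read 1 → write 0, move L, go to B
B | _[1]0#_   read 1 → write 0, move L, go to C
C | [_]00#_   read _ → write 0, move R, go to C
C | 0[0]0#_   read 0 → write #, move R, go to B
B | 0#[0]#_   read 0 → write 1, move R, go to C
C | 0#1[#]_   read # → write #, move L, go to C
C | 0#[1]#_   read 1 → write 0, move L, go to B
B | 0[#]0#_   read # → write 1, move R, go to B
B | 01[0]#_   read 0 → write 1, move R, go to C
C | 011[#]_   read # → write #, move L, go to C
C | 01[1]#_   read 1 → write 0, move L, go to B
B | 0[1]0#_   read 1 → write 0, move L, go to C
C | [0]00#_   read 0 → write #, move R, go to B
B | #[0]0#_   read 0 → write 1, move R, go to C
C | #1[0]#_   read 0 → write #, move R, go to B
B | #1#[#]_   read # → write 1, move R, go to B
B | #1#1[_]
The non-blank tape span at halt is #1#1.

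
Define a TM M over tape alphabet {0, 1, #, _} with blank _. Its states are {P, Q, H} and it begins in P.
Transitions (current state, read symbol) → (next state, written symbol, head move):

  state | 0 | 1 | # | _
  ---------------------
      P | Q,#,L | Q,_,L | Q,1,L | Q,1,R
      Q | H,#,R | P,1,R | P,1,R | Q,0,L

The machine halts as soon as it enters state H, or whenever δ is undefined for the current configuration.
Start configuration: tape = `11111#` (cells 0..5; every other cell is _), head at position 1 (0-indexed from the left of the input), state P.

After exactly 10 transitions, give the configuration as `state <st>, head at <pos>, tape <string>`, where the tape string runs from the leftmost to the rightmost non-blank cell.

P | 1[1]111#   read 1 → write _, move L, go to Q
Q | [1]_111#   read 1 → write 1, move R, go to P
P | 1[_]111#   read _ → write 1, move R, go to Q
Q | 11[1]11#   read 1 → write 1, move R, go to P
P | 111[1]1#   read 1 → write _, move L, go to Q
Q | 11[1]_1#   read 1 → write 1, move R, go to P
P | 111[_]1#   read _ → write 1, move R, go to Q
Q | 1111[1]#   read 1 → write 1, move R, go to P
P | 11111[#]   read # → write 1, move L, go to Q
Q | 1111[1]1   read 1 → write 1, move R, go to P
P | 11111[1]
After 10 steps: state P, head at 5, tape 111111.

state P, head at 5, tape 111111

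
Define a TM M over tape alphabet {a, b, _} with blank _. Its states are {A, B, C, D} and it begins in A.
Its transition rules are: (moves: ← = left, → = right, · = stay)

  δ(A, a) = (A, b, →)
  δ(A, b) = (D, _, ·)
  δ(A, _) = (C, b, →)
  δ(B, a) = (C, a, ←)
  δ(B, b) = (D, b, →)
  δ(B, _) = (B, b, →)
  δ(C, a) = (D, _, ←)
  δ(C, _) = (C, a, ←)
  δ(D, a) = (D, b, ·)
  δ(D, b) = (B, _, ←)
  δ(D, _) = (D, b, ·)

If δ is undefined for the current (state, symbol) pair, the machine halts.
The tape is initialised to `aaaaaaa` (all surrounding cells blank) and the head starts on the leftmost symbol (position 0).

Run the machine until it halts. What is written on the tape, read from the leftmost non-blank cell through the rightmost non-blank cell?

A | [a]aaaaaa__   read a → write b, move →, go to A
A | b[a]aaaaa__   read a → write b, move →, go to A
A | bb[a]aaaa__   read a → write b, move →, go to A
A | bbb[a]aaa__   read a → write b, move →, go to A
A | bbbb[a]aa__   read a → write b, move →, go to A
A | bbbbb[a]a__   read a → write b, move →, go to A
A | bbbbbb[a]__   read a → write b, move →, go to A
A | bbbbbbb[_]_   read _ → write b, move →, go to C
C | bbbbbbbb[_]   read _ → write a, move ←, go to C
C | bbbbbbb[b]a
The non-blank tape span at halt is bbbbbbbba.

bbbbbbbba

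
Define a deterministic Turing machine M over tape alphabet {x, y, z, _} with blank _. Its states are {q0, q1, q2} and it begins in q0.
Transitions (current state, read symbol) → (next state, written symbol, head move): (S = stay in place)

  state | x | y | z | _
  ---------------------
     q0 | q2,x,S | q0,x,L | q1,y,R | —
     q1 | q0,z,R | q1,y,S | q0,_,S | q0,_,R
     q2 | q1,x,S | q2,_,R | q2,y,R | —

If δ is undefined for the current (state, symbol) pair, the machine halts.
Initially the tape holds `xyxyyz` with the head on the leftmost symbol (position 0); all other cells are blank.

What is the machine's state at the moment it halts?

q0

q0 | [x]yxyyz__   read x → write x, move S, go to q2
q2 | [x]yxyyz__   read x → write x, move S, go to q1
q1 | [x]yxyyz__   read x → write z, move R, go to q0
q0 | z[y]xyyz__   read y → write x, move L, go to q0
q0 | [z]xxyyz__   read z → write y, move R, go to q1
q1 | y[x]xyyz__   read x → write z, move R, go to q0
q0 | yz[x]yyz__   read x → write x, move S, go to q2
q2 | yz[x]yyz__   read x → write x, move S, go to q1
q1 | yz[x]yyz__   read x → write z, move R, go to q0
q0 | yzz[y]yz__   read y → write x, move L, go to q0
q0 | yz[z]xyz__   read z → write y, move R, go to q1
q1 | yzy[x]yz__   read x → write z, move R, go to q0
q0 | yzyz[y]z__   read y → write x, move L, go to q0
q0 | yzy[z]xz__   read z → write y, move R, go to q1
q1 | yzyy[x]z__   read x → write z, move R, go to q0
q0 | yzyyz[z]__   read z → write y, move R, go to q1
q1 | yzyyzy[_]_   read _ → write _, move R, go to q0
q0 | yzyyzy_[_]
No transition is defined for (q0, _); M halts in state q0.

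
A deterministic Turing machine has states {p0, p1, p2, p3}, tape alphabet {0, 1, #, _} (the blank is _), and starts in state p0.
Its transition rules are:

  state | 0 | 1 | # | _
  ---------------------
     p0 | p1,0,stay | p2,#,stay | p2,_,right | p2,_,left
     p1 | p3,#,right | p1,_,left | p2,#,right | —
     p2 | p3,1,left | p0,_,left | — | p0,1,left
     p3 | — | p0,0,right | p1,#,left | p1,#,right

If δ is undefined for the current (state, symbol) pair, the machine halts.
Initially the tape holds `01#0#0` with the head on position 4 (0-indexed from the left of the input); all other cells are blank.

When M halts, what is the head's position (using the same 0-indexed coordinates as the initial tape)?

1

p0 | 01#0[#]0   read # → write _, move right, go to p2
p2 | 01#0_[0]   read 0 → write 1, move left, go to p3
p3 | 01#0[_]1   read _ → write #, move right, go to p1
p1 | 01#0#[1]   read 1 → write _, move left, go to p1
p1 | 01#0[#]_   read # → write #, move right, go to p2
p2 | 01#0#[_]   read _ → write 1, move left, go to p0
p0 | 01#0[#]1   read # → write _, move right, go to p2
p2 | 01#0_[1]   read 1 → write _, move left, go to p0
p0 | 01#0[_]_   read _ → write _, move left, go to p2
p2 | 01#[0]__   read 0 → write 1, move left, go to p3
p3 | 01[#]1__   read # → write #, move left, go to p1
p1 | 0[1]#1__   read 1 → write _, move left, go to p1
p1 | [0]_#1__   read 0 → write #, move right, go to p3
p3 | #[_]#1__   read _ → write #, move right, go to p1
p1 | ##[#]1__   read # → write #, move right, go to p2
p2 | ###[1]__   read 1 → write _, move left, go to p0
p0 | ##[#]___   read # → write _, move right, go to p2
p2 | ##_[_]__   read _ → write 1, move left, go to p0
p0 | ##[_]1__   read _ → write _, move left, go to p2
p2 | #[#]_1__
At halt the head is at cell 1.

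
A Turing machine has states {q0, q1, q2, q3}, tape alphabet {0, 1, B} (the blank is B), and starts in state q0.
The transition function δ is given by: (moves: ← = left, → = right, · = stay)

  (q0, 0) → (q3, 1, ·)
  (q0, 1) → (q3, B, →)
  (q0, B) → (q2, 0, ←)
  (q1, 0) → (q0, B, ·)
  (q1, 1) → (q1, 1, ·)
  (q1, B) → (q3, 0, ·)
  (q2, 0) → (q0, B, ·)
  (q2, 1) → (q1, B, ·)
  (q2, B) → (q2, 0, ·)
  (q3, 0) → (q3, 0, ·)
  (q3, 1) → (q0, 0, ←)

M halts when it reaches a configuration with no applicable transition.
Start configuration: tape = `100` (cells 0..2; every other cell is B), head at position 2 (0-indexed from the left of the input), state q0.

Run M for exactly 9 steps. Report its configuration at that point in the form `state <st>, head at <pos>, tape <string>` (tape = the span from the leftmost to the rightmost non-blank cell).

q0 | 10[0]   read 0 → write 1, move ·, go to q3
q3 | 10[1]   read 1 → write 0, move ←, go to q0
q0 | 1[0]0   read 0 → write 1, move ·, go to q3
q3 | 1[1]0   read 1 → write 0, move ←, go to q0
q0 | [1]00   read 1 → write B, move →, go to q3
q3 | B[0]0   read 0 → write 0, move ·, go to q3
q3 | B[0]0   read 0 → write 0, move ·, go to q3
q3 | B[0]0   read 0 → write 0, move ·, go to q3
q3 | B[0]0   read 0 → write 0, move ·, go to q3
q3 | B[0]0
After 9 steps: state q3, head at 1, tape 00.

state q3, head at 1, tape 00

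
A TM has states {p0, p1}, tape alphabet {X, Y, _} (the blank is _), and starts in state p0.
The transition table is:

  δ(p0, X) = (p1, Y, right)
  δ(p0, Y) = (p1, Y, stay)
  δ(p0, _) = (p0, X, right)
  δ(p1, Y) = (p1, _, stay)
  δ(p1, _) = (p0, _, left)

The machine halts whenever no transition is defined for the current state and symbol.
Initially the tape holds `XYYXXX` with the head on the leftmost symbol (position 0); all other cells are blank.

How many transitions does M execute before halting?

state=p0 head=0 tape=__[X]YYXXX   (p0,X)→(p1,Y,right)
state=p1 head=1 tape=__Y[Y]YXXX   (p1,Y)→(p1,_,stay)
state=p1 head=1 tape=__Y[_]YXXX   (p1,_)→(p0,_,left)
state=p0 head=0 tape=__[Y]_YXXX   (p0,Y)→(p1,Y,stay)
state=p1 head=0 tape=__[Y]_YXXX   (p1,Y)→(p1,_,stay)
state=p1 head=0 tape=__[_]_YXXX   (p1,_)→(p0,_,left)
state=p0 head=-1 tape=_[_]__YXXX   (p0,_)→(p0,X,right)
state=p0 head=0 tape=_X[_]_YXXX   (p0,_)→(p0,X,right)
state=p0 head=1 tape=_XX[_]YXXX   (p0,_)→(p0,X,right)
state=p0 head=2 tape=_XXX[Y]XXX   (p0,Y)→(p1,Y,stay)
state=p1 head=2 tape=_XXX[Y]XXX   (p1,Y)→(p1,_,stay)
state=p1 head=2 tape=_XXX[_]XXX   (p1,_)→(p0,_,left)
state=p0 head=1 tape=_XX[X]_XXX   (p0,X)→(p1,Y,right)
state=p1 head=2 tape=_XXY[_]XXX   (p1,_)→(p0,_,left)
state=p0 head=1 tape=_XX[Y]_XXX   (p0,Y)→(p1,Y,stay)
state=p1 head=1 tape=_XX[Y]_XXX   (p1,Y)→(p1,_,stay)
state=p1 head=1 tape=_XX[_]_XXX   (p1,_)→(p0,_,left)
state=p0 head=0 tape=_X[X]__XXX   (p0,X)→(p1,Y,right)
state=p1 head=1 tape=_XY[_]_XXX   (p1,_)→(p0,_,left)
state=p0 head=0 tape=_X[Y]__XXX   (p0,Y)→(p1,Y,stay)
state=p1 head=0 tape=_X[Y]__XXX   (p1,Y)→(p1,_,stay)
state=p1 head=0 tape=_X[_]__XXX   (p1,_)→(p0,_,left)
state=p0 head=-1 tape=_[X]___XXX   (p0,X)→(p1,Y,right)
state=p1 head=0 tape=_Y[_]__XXX   (p1,_)→(p0,_,left)
state=p0 head=-1 tape=_[Y]___XXX   (p0,Y)→(p1,Y,stay)
state=p1 head=-1 tape=_[Y]___XXX   (p1,Y)→(p1,_,stay)
state=p1 head=-1 tape=_[_]___XXX   (p1,_)→(p0,_,left)
state=p0 head=-2 tape=[_]____XXX   (p0,_)→(p0,X,right)
state=p0 head=-1 tape=X[_]___XXX   (p0,_)→(p0,X,right)
state=p0 head=0 tape=XX[_]__XXX   (p0,_)→(p0,X,right)
state=p0 head=1 tape=XXX[_]_XXX   (p0,_)→(p0,X,right)
state=p0 head=2 tape=XXXX[_]XXX   (p0,_)→(p0,X,right)
state=p0 head=3 tape=XXXXX[X]XX   (p0,X)→(p1,Y,right)
state=p1 head=4 tape=XXXXXY[X]X
M halts after 33 transitions.

33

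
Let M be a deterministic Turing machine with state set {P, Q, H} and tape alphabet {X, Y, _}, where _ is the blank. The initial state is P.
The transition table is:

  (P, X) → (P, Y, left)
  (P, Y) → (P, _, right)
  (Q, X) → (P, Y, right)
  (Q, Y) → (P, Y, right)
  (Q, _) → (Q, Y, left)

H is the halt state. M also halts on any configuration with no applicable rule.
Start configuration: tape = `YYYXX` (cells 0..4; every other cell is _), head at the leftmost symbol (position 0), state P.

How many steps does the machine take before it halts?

4

P | [Y]YYXX   read Y → write _, move right, go to P
P | _[Y]YXX   read Y → write _, move right, go to P
P | __[Y]XX   read Y → write _, move right, go to P
P | ___[X]X   read X → write Y, move left, go to P
P | __[_]YX
M halts after 4 transitions.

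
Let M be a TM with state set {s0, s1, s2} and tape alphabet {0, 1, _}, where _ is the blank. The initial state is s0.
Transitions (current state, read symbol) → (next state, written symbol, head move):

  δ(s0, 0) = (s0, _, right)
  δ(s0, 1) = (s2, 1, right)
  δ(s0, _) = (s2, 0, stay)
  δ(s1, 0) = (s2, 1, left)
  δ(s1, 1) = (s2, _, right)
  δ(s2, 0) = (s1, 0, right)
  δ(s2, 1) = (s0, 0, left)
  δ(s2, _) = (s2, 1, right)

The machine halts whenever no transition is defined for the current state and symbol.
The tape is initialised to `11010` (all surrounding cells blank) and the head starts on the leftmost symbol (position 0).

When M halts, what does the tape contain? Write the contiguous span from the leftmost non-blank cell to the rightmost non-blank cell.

100_0

state=s0 head=0 tape=[1]1010_   (s0,1)→(s2,1,right)
state=s2 head=1 tape=1[1]010_   (s2,1)→(s0,0,left)
state=s0 head=0 tape=[1]0010_   (s0,1)→(s2,1,right)
state=s2 head=1 tape=1[0]010_   (s2,0)→(s1,0,right)
state=s1 head=2 tape=10[0]10_   (s1,0)→(s2,1,left)
state=s2 head=1 tape=1[0]110_   (s2,0)→(s1,0,right)
state=s1 head=2 tape=10[1]10_   (s1,1)→(s2,_,right)
state=s2 head=3 tape=10_[1]0_   (s2,1)→(s0,0,left)
state=s0 head=2 tape=10[_]00_   (s0,_)→(s2,0,stay)
state=s2 head=2 tape=10[0]00_   (s2,0)→(s1,0,right)
state=s1 head=3 tape=100[0]0_   (s1,0)→(s2,1,left)
state=s2 head=2 tape=10[0]10_   (s2,0)→(s1,0,right)
state=s1 head=3 tape=100[1]0_   (s1,1)→(s2,_,right)
state=s2 head=4 tape=100_[0]_   (s2,0)→(s1,0,right)
state=s1 head=5 tape=100_0[_]
The non-blank tape span at halt is 100_0.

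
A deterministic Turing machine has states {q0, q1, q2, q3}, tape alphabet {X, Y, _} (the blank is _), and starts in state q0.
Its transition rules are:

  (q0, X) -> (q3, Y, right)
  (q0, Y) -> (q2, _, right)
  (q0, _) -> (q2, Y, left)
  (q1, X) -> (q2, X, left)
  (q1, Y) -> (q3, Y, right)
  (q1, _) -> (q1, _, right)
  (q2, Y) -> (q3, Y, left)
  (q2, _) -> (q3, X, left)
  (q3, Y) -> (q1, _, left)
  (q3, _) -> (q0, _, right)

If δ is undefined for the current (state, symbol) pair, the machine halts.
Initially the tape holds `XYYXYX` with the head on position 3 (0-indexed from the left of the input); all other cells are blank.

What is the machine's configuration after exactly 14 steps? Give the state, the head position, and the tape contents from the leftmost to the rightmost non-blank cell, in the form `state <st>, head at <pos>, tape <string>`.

q0 | XYY[X]YX__   read X → write Y, move right, go to q3
q3 | XYYY[Y]X__   read Y → write _, move left, go to q1
q1 | XYY[Y]_X__   read Y → write Y, move right, go to q3
q3 | XYYY[_]X__   read _ → write _, move right, go to q0
q0 | XYYY_[X]__   read X → write Y, move right, go to q3
q3 | XYYY_Y[_]_   read _ → write _, move right, go to q0
q0 | XYYY_Y_[_]   read _ → write Y, move left, go to q2
q2 | XYYY_Y[_]Y   read _ → write X, move left, go to q3
q3 | XYYY_[Y]XY   read Y → write _, move left, go to q1
q1 | XYYY[_]_XY   read _ → write _, move right, go to q1
q1 | XYYY_[_]XY   read _ → write _, move right, go to q1
q1 | XYYY__[X]Y   read X → write X, move left, go to q2
q2 | XYYY_[_]XY   read _ → write X, move left, go to q3
q3 | XYYY[_]XXY   read _ → write _, move right, go to q0
q0 | XYYY_[X]XY
After 14 steps: state q0, head at 5, tape XYYY_XXY.

state q0, head at 5, tape XYYY_XXY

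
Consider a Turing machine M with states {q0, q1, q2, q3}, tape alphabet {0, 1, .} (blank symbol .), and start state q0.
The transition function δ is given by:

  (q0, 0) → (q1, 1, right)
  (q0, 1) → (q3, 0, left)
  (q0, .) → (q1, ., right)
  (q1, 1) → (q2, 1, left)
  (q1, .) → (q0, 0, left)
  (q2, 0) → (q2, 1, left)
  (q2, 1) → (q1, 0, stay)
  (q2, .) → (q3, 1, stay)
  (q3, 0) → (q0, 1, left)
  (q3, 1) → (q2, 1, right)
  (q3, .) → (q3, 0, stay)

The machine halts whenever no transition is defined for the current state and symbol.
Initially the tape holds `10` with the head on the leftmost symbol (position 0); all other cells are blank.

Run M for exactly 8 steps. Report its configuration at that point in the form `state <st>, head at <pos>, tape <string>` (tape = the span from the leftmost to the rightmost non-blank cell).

state q1, head at -1, tape 1000

q0 | ..[1]0   read 1 → write 0, move left, go to q3
q3 | .[.]00   read . → write 0, move stay, go to q3
q3 | .[0]00   read 0 → write 1, move left, go to q0
q0 | [.]100   read . → write ., move right, go to q1
q1 | .[1]00   read 1 → write 1, move left, go to q2
q2 | [.]100   read . → write 1, move stay, go to q3
q3 | [1]100   read 1 → write 1, move right, go to q2
q2 | 1[1]00   read 1 → write 0, move stay, go to q1
q1 | 1[0]00
After 8 steps: state q1, head at -1, tape 1000.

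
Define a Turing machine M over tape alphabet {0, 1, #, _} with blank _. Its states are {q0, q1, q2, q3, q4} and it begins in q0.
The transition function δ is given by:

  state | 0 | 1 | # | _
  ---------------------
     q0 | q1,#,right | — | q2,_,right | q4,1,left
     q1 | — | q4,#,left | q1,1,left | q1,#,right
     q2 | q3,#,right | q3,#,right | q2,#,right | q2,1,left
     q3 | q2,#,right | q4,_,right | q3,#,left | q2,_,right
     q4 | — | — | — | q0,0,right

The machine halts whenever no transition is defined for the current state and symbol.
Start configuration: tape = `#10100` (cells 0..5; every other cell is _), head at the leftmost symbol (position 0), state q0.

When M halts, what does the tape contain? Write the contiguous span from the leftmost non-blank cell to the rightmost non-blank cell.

state=q0 head=0 tape=[#]10100____   (q0,#)→(q2,_,right)
state=q2 head=1 tape=_[1]0100____   (q2,1)→(q3,#,right)
state=q3 head=2 tape=_#[0]100____   (q3,0)→(q2,#,right)
state=q2 head=3 tape=_##[1]00____   (q2,1)→(q3,#,right)
state=q3 head=4 tape=_###[0]0____   (q3,0)→(q2,#,right)
state=q2 head=5 tape=_####[0]____   (q2,0)→(q3,#,right)
state=q3 head=6 tape=_#####[_]___   (q3,_)→(q2,_,right)
state=q2 head=7 tape=_#####_[_]__   (q2,_)→(q2,1,left)
state=q2 head=6 tape=_#####[_]1__   (q2,_)→(q2,1,left)
state=q2 head=5 tape=_####[#]11__   (q2,#)→(q2,#,right)
state=q2 head=6 tape=_#####[1]1__   (q2,1)→(q3,#,right)
state=q3 head=7 tape=_######[1]__   (q3,1)→(q4,_,right)
state=q4 head=8 tape=_######_[_]_   (q4,_)→(q0,0,right)
state=q0 head=9 tape=_######_0[_]   (q0,_)→(q4,1,left)
state=q4 head=8 tape=_######_[0]1
The non-blank tape span at halt is ######_01.

######_01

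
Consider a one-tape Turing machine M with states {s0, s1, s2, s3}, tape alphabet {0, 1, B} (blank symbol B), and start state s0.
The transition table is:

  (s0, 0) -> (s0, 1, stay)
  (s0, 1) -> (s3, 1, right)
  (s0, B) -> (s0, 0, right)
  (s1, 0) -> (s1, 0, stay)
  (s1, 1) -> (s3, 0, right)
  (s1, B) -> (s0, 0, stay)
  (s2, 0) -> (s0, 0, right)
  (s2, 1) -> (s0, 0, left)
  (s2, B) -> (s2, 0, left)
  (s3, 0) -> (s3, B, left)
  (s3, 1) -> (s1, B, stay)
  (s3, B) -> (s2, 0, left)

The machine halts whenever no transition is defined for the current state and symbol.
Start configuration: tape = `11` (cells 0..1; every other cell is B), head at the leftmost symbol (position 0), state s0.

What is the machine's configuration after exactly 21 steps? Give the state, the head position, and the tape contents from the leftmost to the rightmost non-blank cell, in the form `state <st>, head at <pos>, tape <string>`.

state s0, head at 0, tape 00B0

state=s0 head=0 tape=B[1]1B   (s0,1)→(s3,1,right)
state=s3 head=1 tape=B1[1]B   (s3,1)→(s1,B,stay)
state=s1 head=1 tape=B1[B]B   (s1,B)→(s0,0,stay)
state=s0 head=1 tape=B1[0]B   (s0,0)→(s0,1,stay)
state=s0 head=1 tape=B1[1]B   (s0,1)→(s3,1,right)
state=s3 head=2 tape=B11[B]   (s3,B)→(s2,0,left)
state=s2 head=1 tape=B1[1]0   (s2,1)→(s0,0,left)
state=s0 head=0 tape=B[1]00   (s0,1)→(s3,1,right)
state=s3 head=1 tape=B1[0]0   (s3,0)→(s3,B,left)
state=s3 head=0 tape=B[1]B0   (s3,1)→(s1,B,stay)
state=s1 head=0 tape=B[B]B0   (s1,B)→(s0,0,stay)
state=s0 head=0 tape=B[0]B0   (s0,0)→(s0,1,stay)
state=s0 head=0 tape=B[1]B0   (s0,1)→(s3,1,right)
state=s3 head=1 tape=B1[B]0   (s3,B)→(s2,0,left)
state=s2 head=0 tape=B[1]00   (s2,1)→(s0,0,left)
state=s0 head=-1 tape=[B]000   (s0,B)→(s0,0,right)
state=s0 head=0 tape=0[0]00   (s0,0)→(s0,1,stay)
state=s0 head=0 tape=0[1]00   (s0,1)→(s3,1,right)
state=s3 head=1 tape=01[0]0   (s3,0)→(s3,B,left)
state=s3 head=0 tape=0[1]B0   (s3,1)→(s1,B,stay)
state=s1 head=0 tape=0[B]B0   (s1,B)→(s0,0,stay)
state=s0 head=0 tape=0[0]B0
After 21 steps: state s0, head at 0, tape 00B0.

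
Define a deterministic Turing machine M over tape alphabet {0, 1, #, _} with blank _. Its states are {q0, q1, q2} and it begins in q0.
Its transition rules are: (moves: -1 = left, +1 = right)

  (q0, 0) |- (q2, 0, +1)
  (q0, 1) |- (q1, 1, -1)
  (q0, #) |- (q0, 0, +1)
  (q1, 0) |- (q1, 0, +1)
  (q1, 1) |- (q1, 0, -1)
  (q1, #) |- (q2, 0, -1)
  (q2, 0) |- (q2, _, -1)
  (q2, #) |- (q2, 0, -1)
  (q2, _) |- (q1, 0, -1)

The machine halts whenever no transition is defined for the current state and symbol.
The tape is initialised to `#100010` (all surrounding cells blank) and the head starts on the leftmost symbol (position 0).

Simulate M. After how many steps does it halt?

state=q0 head=0 tape=[#]100010_   (q0,#)→(q0,0,+1)
state=q0 head=1 tape=0[1]00010_   (q0,1)→(q1,1,-1)
state=q1 head=0 tape=[0]100010_   (q1,0)→(q1,0,+1)
state=q1 head=1 tape=0[1]00010_   (q1,1)→(q1,0,-1)
state=q1 head=0 tape=[0]000010_   (q1,0)→(q1,0,+1)
state=q1 head=1 tape=0[0]00010_   (q1,0)→(q1,0,+1)
state=q1 head=2 tape=00[0]0010_   (q1,0)→(q1,0,+1)
state=q1 head=3 tape=000[0]010_   (q1,0)→(q1,0,+1)
state=q1 head=4 tape=0000[0]10_   (q1,0)→(q1,0,+1)
state=q1 head=5 tape=00000[1]0_   (q1,1)→(q1,0,-1)
state=q1 head=4 tape=0000[0]00_   (q1,0)→(q1,0,+1)
state=q1 head=5 tape=00000[0]0_   (q1,0)→(q1,0,+1)
state=q1 head=6 tape=000000[0]_   (q1,0)→(q1,0,+1)
state=q1 head=7 tape=0000000[_]
M halts after 13 transitions.

13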